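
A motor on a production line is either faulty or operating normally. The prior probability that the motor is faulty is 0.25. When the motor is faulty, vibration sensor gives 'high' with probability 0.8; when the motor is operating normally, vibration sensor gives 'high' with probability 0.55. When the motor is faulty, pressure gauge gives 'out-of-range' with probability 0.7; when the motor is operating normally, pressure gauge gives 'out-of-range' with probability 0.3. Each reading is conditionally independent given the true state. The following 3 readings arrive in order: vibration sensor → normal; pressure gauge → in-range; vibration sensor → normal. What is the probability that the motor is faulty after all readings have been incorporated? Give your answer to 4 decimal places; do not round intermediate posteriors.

Each posterior becomes the prior for the next update.
After vibration sensor='normal': P(faulty) = 0.2·0.2500 / (0.2·0.2500 + 0.45·0.7500) ≈ 0.1290
After pressure gauge='in-range': P(faulty) = 0.3·0.1290 / (0.3·0.1290 + 0.7·0.8710) ≈ 0.0597
After vibration sensor='normal': P(faulty) = 0.2·0.0597 / (0.2·0.0597 + 0.45·0.9403) ≈ 0.0274

0.0274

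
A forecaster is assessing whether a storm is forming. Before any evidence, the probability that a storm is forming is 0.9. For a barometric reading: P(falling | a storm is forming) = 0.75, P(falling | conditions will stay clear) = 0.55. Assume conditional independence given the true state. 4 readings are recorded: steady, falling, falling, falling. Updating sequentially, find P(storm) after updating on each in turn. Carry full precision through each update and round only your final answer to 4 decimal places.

0.9269

After 'steady': P(storm) = 0.25·0.9000 / (0.25·0.9000 + 0.45·0.1000) ≈ 0.8333
After 'falling': P(storm) = 0.75·0.8333 / (0.75·0.8333 + 0.55·0.1667) ≈ 0.8721
After 'falling': P(storm) = 0.75·0.8721 / (0.75·0.8721 + 0.55·0.1279) ≈ 0.9029
After 'falling': P(storm) = 0.75·0.9029 / (0.75·0.9029 + 0.55·0.0971) ≈ 0.9269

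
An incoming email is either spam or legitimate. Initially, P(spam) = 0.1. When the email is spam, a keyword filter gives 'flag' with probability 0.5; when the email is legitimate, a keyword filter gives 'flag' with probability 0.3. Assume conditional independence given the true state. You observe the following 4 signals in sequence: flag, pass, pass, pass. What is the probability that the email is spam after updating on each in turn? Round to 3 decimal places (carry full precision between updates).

0.063

After 'flag': P(spam) = 0.5·0.1000 / (0.5·0.1000 + 0.3·0.9000) ≈ 0.1562
After 'pass': P(spam) = 0.5·0.1562 / (0.5·0.1562 + 0.7·0.8438) ≈ 0.1168
After 'pass': P(spam) = 0.5·0.1168 / (0.5·0.1168 + 0.7·0.8832) ≈ 0.0863
After 'pass': P(spam) = 0.5·0.0863 / (0.5·0.0863 + 0.7·0.9137) ≈ 0.0632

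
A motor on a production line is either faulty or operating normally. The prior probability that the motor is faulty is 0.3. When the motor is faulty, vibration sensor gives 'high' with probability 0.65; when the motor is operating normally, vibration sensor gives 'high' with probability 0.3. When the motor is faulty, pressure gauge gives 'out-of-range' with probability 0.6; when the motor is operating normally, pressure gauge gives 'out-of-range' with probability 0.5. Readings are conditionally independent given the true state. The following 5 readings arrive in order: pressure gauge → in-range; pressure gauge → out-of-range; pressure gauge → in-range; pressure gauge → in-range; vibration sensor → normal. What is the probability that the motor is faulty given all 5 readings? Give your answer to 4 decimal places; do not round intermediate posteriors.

0.1163

After pressure gauge='in-range': P(faulty) = 0.4·0.3000 / (0.4·0.3000 + 0.5·0.7000) ≈ 0.2553
After pressure gauge='out-of-range': P(faulty) = 0.6·0.2553 / (0.6·0.2553 + 0.5·0.7447) ≈ 0.2915
After pressure gauge='in-range': P(faulty) = 0.4·0.2915 / (0.4·0.2915 + 0.5·0.7085) ≈ 0.2476
After pressure gauge='in-range': P(faulty) = 0.4·0.2476 / (0.4·0.2476 + 0.5·0.7524) ≈ 0.2084
After vibration sensor='normal': P(faulty) = 0.35·0.2084 / (0.35·0.2084 + 0.7·0.7916) ≈ 0.1163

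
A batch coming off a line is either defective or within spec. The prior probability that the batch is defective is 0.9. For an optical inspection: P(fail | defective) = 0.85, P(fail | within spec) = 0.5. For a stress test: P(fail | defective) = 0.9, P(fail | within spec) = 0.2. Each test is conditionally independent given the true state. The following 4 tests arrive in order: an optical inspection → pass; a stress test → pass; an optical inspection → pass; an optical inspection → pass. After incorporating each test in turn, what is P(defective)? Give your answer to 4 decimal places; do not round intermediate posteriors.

Apply Bayes' rule sequentially, carrying P(defective) forward.
After an optical inspection='pass': P(defective) = 0.15·0.9000 / (0.15·0.9000 + 0.5·0.1000) ≈ 0.7297
After a stress test='pass': P(defective) = 0.1·0.7297 / (0.1·0.7297 + 0.8·0.2703) ≈ 0.2523
After an optical inspection='pass': P(defective) = 0.15·0.2523 / (0.15·0.2523 + 0.5·0.7477) ≈ 0.0919
After an optical inspection='pass': P(defective) = 0.15·0.0919 / (0.15·0.0919 + 0.5·0.9081) ≈ 0.0295

0.0295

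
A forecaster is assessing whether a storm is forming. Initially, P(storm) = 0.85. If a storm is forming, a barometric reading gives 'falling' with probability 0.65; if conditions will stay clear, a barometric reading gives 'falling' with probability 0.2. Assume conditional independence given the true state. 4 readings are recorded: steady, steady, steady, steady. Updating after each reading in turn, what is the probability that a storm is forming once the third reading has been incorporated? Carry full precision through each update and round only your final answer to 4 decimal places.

After 'steady': P(storm) = 0.35·0.8500 / (0.35·0.8500 + 0.8·0.1500) ≈ 0.7126
After 'steady': P(storm) = 0.35·0.7126 / (0.35·0.7126 + 0.8·0.2874) ≈ 0.5203
After 'steady': P(storm) = 0.35·0.5203 / (0.35·0.5203 + 0.8·0.4797) ≈ 0.3218

0.3218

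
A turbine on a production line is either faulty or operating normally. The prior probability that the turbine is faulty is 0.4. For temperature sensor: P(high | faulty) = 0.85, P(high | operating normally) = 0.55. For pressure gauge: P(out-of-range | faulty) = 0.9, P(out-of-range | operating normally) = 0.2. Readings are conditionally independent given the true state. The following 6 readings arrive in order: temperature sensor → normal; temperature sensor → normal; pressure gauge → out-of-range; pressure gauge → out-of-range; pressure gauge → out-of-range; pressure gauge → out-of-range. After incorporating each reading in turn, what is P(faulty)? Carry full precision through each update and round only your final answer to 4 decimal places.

0.9681

Each posterior becomes the prior for the next update.
After temperature sensor='normal': P(faulty) = 0.15·0.4000 / (0.15·0.4000 + 0.45·0.6000) ≈ 0.1818
After temperature sensor='normal': P(faulty) = 0.15·0.1818 / (0.15·0.1818 + 0.45·0.8182) ≈ 0.0690
After pressure gauge='out-of-range': P(faulty) = 0.9·0.0690 / (0.9·0.0690 + 0.2·0.9310) ≈ 0.2500
After pressure gauge='out-of-range': P(faulty) = 0.9·0.2500 / (0.9·0.2500 + 0.2·0.7500) ≈ 0.6000
After pressure gauge='out-of-range': P(faulty) = 0.9·0.6000 / (0.9·0.6000 + 0.2·0.4000) ≈ 0.8710
After pressure gauge='out-of-range': P(faulty) = 0.9·0.8710 / (0.9·0.8710 + 0.2·0.1290) ≈ 0.9681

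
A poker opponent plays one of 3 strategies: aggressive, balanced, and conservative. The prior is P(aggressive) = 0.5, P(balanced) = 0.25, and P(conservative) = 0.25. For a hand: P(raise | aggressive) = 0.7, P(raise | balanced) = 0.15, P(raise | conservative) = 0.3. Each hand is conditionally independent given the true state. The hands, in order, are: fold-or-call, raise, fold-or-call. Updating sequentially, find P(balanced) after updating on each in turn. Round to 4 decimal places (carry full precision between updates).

After 'fold-or-call': normaliser = 0.3·0.5000 + 0.85·0.2500 + 0.7·0.2500; P(aggressive) ≈ 0.2791, P(balanced) ≈ 0.3953, P(conservative) ≈ 0.3256
After 'raise': normaliser = 0.7·0.2791 + 0.15·0.3953 + 0.3·0.3256; P(aggressive) ≈ 0.5545, P(balanced) ≈ 0.1683, P(conservative) ≈ 0.2772
After 'fold-or-call': normaliser = 0.3·0.5545 + 0.85·0.1683 + 0.7·0.2772; P(aggressive) ≈ 0.3304, P(balanced) ≈ 0.2842, P(conservative) ≈ 0.3854

0.2842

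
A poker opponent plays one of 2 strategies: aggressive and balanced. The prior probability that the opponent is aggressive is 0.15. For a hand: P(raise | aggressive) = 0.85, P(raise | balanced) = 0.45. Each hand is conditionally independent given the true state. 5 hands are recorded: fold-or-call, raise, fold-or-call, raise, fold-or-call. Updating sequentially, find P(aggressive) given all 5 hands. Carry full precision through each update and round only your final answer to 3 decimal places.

0.013

After 'fold-or-call': P(aggressive) = 0.15·0.1500 / (0.15·0.1500 + 0.55·0.8500) ≈ 0.0459
After 'raise': P(aggressive) = 0.85·0.0459 / (0.85·0.0459 + 0.45·0.9541) ≈ 0.0833
After 'fold-or-call': P(aggressive) = 0.15·0.0833 / (0.15·0.0833 + 0.55·0.9167) ≈ 0.0242
After 'raise': P(aggressive) = 0.85·0.0242 / (0.85·0.0242 + 0.45·0.9758) ≈ 0.0447
After 'fold-or-call': P(aggressive) = 0.15·0.0447 / (0.15·0.0447 + 0.55·0.9553) ≈ 0.0126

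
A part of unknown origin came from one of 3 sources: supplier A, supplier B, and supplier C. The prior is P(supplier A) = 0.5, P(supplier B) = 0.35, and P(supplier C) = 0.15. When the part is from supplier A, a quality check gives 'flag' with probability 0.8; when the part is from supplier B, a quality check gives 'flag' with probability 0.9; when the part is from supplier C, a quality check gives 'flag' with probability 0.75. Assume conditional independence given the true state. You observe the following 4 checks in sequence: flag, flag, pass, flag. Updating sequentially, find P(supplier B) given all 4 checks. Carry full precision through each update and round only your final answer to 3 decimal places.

0.276

After 'flag': normaliser = 0.8·0.5000 + 0.9·0.3500 + 0.75·0.1500; P(supplier A) ≈ 0.4834, P(supplier B) ≈ 0.3807, P(supplier C) ≈ 0.1360
After 'flag': normaliser = 0.8·0.4834 + 0.9·0.3807 + 0.75·0.1360; P(supplier A) ≈ 0.4652, P(supplier B) ≈ 0.4121, P(supplier C) ≈ 0.1227
After 'pass': normaliser = 0.2·0.4652 + 0.1·0.4121 + 0.25·0.1227; P(supplier A) ≈ 0.5642, P(supplier B) ≈ 0.2499, P(supplier C) ≈ 0.1859
After 'flag': normaliser = 0.8·0.5642 + 0.9·0.2499 + 0.75·0.1859; P(supplier A) ≈ 0.5533, P(supplier B) ≈ 0.2757, P(supplier C) ≈ 0.1710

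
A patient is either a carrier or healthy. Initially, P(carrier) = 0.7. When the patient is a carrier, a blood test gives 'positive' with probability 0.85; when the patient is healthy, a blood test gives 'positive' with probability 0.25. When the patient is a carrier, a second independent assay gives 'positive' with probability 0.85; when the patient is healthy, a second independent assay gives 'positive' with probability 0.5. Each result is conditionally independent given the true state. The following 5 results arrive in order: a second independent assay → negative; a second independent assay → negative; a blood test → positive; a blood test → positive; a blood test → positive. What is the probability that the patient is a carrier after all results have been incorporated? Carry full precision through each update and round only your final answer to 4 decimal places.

After a second independent assay='negative': P(carrier) = 0.15·0.7000 / (0.15·0.7000 + 0.5·0.3000) ≈ 0.4118
After a second independent assay='negative': P(carrier) = 0.15·0.4118 / (0.15·0.4118 + 0.5·0.5882) ≈ 0.1736
After a blood test='positive': P(carrier) = 0.85·0.1736 / (0.85·0.1736 + 0.25·0.8264) ≈ 0.4166
After a blood test='positive': P(carrier) = 0.85·0.4166 / (0.85·0.4166 + 0.25·0.5834) ≈ 0.7083
After a blood test='positive': P(carrier) = 0.85·0.7083 / (0.85·0.7083 + 0.25·0.2917) ≈ 0.8919

0.8919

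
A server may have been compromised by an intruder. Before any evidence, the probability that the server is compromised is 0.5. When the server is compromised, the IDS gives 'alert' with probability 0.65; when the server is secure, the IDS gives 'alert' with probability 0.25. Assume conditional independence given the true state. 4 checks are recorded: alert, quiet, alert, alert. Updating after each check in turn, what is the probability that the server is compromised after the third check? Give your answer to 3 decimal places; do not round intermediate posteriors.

0.759

Apply Bayes' rule sequentially, carrying P(compromised) forward.
After 'alert': P(compromised) = 0.65·0.5000 / (0.65·0.5000 + 0.25·0.5000) ≈ 0.7222
After 'quiet': P(compromised) = 0.35·0.7222 / (0.35·0.7222 + 0.75·0.2778) ≈ 0.5482
After 'alert': P(compromised) = 0.65·0.5482 / (0.65·0.5482 + 0.25·0.4518) ≈ 0.7593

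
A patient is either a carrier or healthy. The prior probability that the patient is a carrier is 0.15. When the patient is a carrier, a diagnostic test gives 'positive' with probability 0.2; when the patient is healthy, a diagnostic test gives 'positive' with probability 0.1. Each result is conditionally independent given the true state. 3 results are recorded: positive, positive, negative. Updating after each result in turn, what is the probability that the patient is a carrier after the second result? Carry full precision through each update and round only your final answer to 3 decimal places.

After 'positive': P(carrier) = 0.2·0.1500 / (0.2·0.1500 + 0.1·0.8500) ≈ 0.2609
After 'positive': P(carrier) = 0.2·0.2609 / (0.2·0.2609 + 0.1·0.7391) ≈ 0.4138

0.414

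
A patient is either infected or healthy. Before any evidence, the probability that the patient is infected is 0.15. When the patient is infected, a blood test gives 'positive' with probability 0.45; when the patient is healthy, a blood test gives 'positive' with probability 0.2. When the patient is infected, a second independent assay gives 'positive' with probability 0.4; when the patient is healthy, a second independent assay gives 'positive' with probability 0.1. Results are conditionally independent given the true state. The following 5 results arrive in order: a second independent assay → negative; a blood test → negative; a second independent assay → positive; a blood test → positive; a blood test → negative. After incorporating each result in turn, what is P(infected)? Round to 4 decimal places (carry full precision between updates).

After a second independent assay='negative': P(infected) = 0.6·0.1500 / (0.6·0.1500 + 0.9·0.8500) ≈ 0.1053
After a blood test='negative': P(infected) = 0.55·0.1053 / (0.55·0.1053 + 0.8·0.8947) ≈ 0.0748
After a second independent assay='positive': P(infected) = 0.4·0.0748 / (0.4·0.0748 + 0.1·0.9252) ≈ 0.2444
After a blood test='positive': P(infected) = 0.45·0.2444 / (0.45·0.2444 + 0.2·0.7556) ≈ 0.4213
After a blood test='negative': P(infected) = 0.55·0.4213 / (0.55·0.4213 + 0.8·0.5787) ≈ 0.3335

0.3335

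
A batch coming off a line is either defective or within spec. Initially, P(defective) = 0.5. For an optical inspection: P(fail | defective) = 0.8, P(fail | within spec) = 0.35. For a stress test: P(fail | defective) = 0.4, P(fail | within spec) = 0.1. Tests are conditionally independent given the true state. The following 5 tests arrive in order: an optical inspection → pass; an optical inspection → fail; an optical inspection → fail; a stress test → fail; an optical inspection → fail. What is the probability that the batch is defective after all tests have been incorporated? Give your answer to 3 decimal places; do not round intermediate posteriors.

0.936

After an optical inspection='pass': P(defective) = 0.2·0.5000 / (0.2·0.5000 + 0.65·0.5000) ≈ 0.2353
After an optical inspection='fail': P(defective) = 0.8·0.2353 / (0.8·0.2353 + 0.35·0.7647) ≈ 0.4129
After an optical inspection='fail': P(defective) = 0.8·0.4129 / (0.8·0.4129 + 0.35·0.5871) ≈ 0.6165
After a stress test='fail': P(defective) = 0.4·0.6165 / (0.4·0.6165 + 0.1·0.3835) ≈ 0.8654
After an optical inspection='fail': P(defective) = 0.8·0.8654 / (0.8·0.8654 + 0.35·0.1346) ≈ 0.9363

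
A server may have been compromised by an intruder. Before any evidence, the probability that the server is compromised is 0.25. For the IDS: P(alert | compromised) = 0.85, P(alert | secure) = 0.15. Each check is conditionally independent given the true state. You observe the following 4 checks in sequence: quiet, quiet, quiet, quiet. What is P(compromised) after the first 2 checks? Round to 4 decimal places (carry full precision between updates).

Apply Bayes' rule sequentially, carrying P(compromised) forward.
After 'quiet': P(compromised) = 0.15·0.2500 / (0.15·0.2500 + 0.85·0.7500) ≈ 0.0556
After 'quiet': P(compromised) = 0.15·0.0556 / (0.15·0.0556 + 0.85·0.9444) ≈ 0.0103

0.0103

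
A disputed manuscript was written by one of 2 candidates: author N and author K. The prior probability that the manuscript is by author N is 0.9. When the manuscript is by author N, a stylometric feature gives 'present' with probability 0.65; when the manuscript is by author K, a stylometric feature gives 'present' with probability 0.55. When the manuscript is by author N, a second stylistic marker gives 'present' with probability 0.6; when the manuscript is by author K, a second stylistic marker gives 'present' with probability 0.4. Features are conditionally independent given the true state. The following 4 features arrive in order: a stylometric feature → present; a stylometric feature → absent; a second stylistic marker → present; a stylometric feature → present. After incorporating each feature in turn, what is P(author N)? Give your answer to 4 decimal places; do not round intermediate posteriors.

Apply Bayes' rule sequentially, carrying P(author N) forward.
After a stylometric feature='present': P(author N) = 0.65·0.9000 / (0.65·0.9000 + 0.55·0.1000) ≈ 0.9141
After a stylometric feature='absent': P(author N) = 0.35·0.9141 / (0.35·0.9141 + 0.45·0.0859) ≈ 0.8922
After a second stylistic marker='present': P(author N) = 0.6·0.8922 / (0.6·0.8922 + 0.4·0.1078) ≈ 0.9254
After a stylometric feature='present': P(author N) = 0.65·0.9254 / (0.65·0.9254 + 0.55·0.0746) ≈ 0.9362

0.9362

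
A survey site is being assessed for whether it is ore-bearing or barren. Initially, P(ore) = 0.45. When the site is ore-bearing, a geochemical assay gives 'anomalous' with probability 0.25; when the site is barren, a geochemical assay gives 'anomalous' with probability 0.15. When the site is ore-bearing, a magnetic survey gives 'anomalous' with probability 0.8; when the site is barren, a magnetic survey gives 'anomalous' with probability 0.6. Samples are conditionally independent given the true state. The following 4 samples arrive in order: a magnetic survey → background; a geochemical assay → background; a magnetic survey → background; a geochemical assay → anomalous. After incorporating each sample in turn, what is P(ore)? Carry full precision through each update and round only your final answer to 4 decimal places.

0.2312

After a magnetic survey='background': P(ore) = 0.2·0.4500 / (0.2·0.4500 + 0.4·0.5500) ≈ 0.2903
After a geochemical assay='background': P(ore) = 0.75·0.2903 / (0.75·0.2903 + 0.85·0.7097) ≈ 0.2652
After a magnetic survey='background': P(ore) = 0.2·0.2652 / (0.2·0.2652 + 0.4·0.7348) ≈ 0.1529
After a geochemical assay='anomalous': P(ore) = 0.25·0.1529 / (0.25·0.1529 + 0.15·0.8471) ≈ 0.2312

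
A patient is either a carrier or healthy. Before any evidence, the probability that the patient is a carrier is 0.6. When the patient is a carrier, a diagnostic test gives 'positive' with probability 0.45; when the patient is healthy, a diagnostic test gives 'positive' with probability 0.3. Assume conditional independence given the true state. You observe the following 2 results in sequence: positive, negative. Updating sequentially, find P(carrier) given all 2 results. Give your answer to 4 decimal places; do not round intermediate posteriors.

0.6387

Apply Bayes' rule sequentially, carrying P(carrier) forward.
After 'positive': P(carrier) = 0.45·0.6000 / (0.45·0.6000 + 0.3·0.4000) ≈ 0.6923
After 'negative': P(carrier) = 0.55·0.6923 / (0.55·0.6923 + 0.7·0.3077) ≈ 0.6387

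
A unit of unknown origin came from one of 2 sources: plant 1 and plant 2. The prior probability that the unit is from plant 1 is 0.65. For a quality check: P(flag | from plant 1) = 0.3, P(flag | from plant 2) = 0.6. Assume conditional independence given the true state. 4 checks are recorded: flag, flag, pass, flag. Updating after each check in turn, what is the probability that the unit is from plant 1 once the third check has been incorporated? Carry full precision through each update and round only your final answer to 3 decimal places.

0.448

Apply Bayes' rule sequentially, carrying P(plant 1) forward.
After 'flag': P(plant 1) = 0.3·0.6500 / (0.3·0.6500 + 0.6·0.3500) ≈ 0.4815
After 'flag': P(plant 1) = 0.3·0.4815 / (0.3·0.4815 + 0.6·0.5185) ≈ 0.3171
After 'pass': P(plant 1) = 0.7·0.3171 / (0.7·0.3171 + 0.4·0.6829) ≈ 0.4483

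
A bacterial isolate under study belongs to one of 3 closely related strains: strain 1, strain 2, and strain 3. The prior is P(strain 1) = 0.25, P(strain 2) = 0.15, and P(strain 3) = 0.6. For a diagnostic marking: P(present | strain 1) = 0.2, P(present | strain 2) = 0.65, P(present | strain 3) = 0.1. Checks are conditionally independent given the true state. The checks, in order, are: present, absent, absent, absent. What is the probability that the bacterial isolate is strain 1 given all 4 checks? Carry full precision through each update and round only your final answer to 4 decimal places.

0.3482

After 'present': normaliser = 0.2·0.2500 + 0.65·0.1500 + 0.1·0.6000; P(strain 1) ≈ 0.2410, P(strain 2) ≈ 0.4699, P(strain 3) ≈ 0.2892
After 'absent': normaliser = 0.8·0.2410 + 0.35·0.4699 + 0.9·0.2892; P(strain 1) ≈ 0.3122, P(strain 2) ≈ 0.2663, P(strain 3) ≈ 0.4215
After 'absent': normaliser = 0.8·0.3122 + 0.35·0.2663 + 0.9·0.4215; P(strain 1) ≈ 0.3458, P(strain 2) ≈ 0.1291, P(strain 3) ≈ 0.5252
After 'absent': normaliser = 0.8·0.3458 + 0.35·0.1291 + 0.9·0.5252; P(strain 1) ≈ 0.3482, P(strain 2) ≈ 0.0569, P(strain 3) ≈ 0.5949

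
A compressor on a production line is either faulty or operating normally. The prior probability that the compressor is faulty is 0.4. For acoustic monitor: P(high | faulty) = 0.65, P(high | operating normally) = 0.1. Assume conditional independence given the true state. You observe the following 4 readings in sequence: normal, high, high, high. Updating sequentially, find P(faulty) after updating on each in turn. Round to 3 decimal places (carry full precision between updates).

0.986

After 'normal': P(faulty) = 0.35·0.4000 / (0.35·0.4000 + 0.9·0.6000) ≈ 0.2059
After 'high': P(faulty) = 0.65·0.2059 / (0.65·0.2059 + 0.1·0.7941) ≈ 0.6276
After 'high': P(faulty) = 0.65·0.6276 / (0.65·0.6276 + 0.1·0.3724) ≈ 0.9163
After 'high': P(faulty) = 0.65·0.9163 / (0.65·0.9163 + 0.1·0.0837) ≈ 0.9861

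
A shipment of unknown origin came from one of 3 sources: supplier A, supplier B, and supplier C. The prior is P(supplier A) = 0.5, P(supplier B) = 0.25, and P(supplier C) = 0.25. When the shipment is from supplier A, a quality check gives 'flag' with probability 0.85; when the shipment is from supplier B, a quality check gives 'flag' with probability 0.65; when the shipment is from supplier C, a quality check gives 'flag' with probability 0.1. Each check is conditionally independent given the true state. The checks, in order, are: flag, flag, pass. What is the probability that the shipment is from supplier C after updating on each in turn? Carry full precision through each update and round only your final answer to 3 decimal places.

0.024

After 'flag': normaliser = 0.85·0.5000 + 0.65·0.2500 + 0.1·0.2500; P(supplier A) ≈ 0.6939, P(supplier B) ≈ 0.2653, P(supplier C) ≈ 0.0408
After 'flag': normaliser = 0.85·0.6939 + 0.65·0.2653 + 0.1·0.0408; P(supplier A) ≈ 0.7696, P(supplier B) ≈ 0.2250, P(supplier C) ≈ 0.0053
After 'pass': normaliser = 0.15·0.7696 + 0.35·0.2250 + 0.9·0.0053; P(supplier A) ≈ 0.5801, P(supplier B) ≈ 0.3958, P(supplier C) ≈ 0.0241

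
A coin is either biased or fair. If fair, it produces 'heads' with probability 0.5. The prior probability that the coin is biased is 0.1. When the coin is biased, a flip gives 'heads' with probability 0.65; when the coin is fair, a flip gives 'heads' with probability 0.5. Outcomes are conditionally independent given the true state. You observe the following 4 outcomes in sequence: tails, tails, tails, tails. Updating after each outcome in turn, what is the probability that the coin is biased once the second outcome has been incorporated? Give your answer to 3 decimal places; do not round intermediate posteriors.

After 'tails': P(biased) = 0.35·0.1000 / (0.35·0.1000 + 0.5·0.9000) ≈ 0.0722
After 'tails': P(biased) = 0.35·0.0722 / (0.35·0.0722 + 0.5·0.9278) ≈ 0.0516

0.052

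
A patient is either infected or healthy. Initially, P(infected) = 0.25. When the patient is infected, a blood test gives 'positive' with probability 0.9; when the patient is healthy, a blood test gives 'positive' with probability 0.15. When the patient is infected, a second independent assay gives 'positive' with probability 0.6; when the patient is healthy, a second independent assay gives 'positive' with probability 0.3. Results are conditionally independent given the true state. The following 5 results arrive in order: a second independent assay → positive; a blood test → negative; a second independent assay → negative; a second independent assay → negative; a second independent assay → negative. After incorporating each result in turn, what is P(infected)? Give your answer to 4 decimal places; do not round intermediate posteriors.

0.0144

Each posterior becomes the prior for the next update.
After a second independent assay='positive': P(infected) = 0.6·0.2500 / (0.6·0.2500 + 0.3·0.7500) ≈ 0.4000
After a blood test='negative': P(infected) = 0.1·0.4000 / (0.1·0.4000 + 0.85·0.6000) ≈ 0.0727
After a second independent assay='negative': P(infected) = 0.4·0.0727 / (0.4·0.0727 + 0.7·0.9273) ≈ 0.0429
After a second independent assay='negative': P(infected) = 0.4·0.0429 / (0.4·0.0429 + 0.7·0.9571) ≈ 0.0250
After a second independent assay='negative': P(infected) = 0.4·0.0250 / (0.4·0.0250 + 0.7·0.9750) ≈ 0.0144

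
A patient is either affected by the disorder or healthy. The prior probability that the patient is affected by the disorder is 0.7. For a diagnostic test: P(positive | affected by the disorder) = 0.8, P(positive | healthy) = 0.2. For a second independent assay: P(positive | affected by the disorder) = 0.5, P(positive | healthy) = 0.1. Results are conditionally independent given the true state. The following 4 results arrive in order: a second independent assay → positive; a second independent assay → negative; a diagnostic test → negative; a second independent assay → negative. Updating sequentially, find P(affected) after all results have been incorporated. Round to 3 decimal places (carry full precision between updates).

Apply Bayes' rule sequentially, carrying P(affected) forward.
After a second independent assay='positive': P(affected) = 0.5·0.7000 / (0.5·0.7000 + 0.1·0.3000) ≈ 0.9211
After a second independent assay='negative': P(affected) = 0.5·0.9211 / (0.5·0.9211 + 0.9·0.0789) ≈ 0.8663
After a diagnostic test='negative': P(affected) = 0.2·0.8663 / (0.2·0.8663 + 0.8·0.1337) ≈ 0.6184
After a second independent assay='negative': P(affected) = 0.5·0.6184 / (0.5·0.6184 + 0.9·0.3816) ≈ 0.4737

0.474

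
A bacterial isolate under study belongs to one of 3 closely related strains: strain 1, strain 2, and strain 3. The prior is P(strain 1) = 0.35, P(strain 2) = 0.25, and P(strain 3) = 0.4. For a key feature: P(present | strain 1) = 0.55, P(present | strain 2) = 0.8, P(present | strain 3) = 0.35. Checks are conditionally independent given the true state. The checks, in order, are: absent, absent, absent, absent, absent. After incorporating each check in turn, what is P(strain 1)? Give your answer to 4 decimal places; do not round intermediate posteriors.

0.1220

After 'absent': normaliser = 0.45·0.3500 + 0.2·0.2500 + 0.65·0.4000; P(strain 1) ≈ 0.3369, P(strain 2) ≈ 0.1070, P(strain 3) ≈ 0.5561
After 'absent': normaliser = 0.45·0.3369 + 0.2·0.1070 + 0.65·0.5561; P(strain 1) ≈ 0.2836, P(strain 2) ≈ 0.0400, P(strain 3) ≈ 0.6763
After 'absent': normaliser = 0.45·0.2836 + 0.2·0.0400 + 0.65·0.6763; P(strain 1) ≈ 0.2219, P(strain 2) ≈ 0.0139, P(strain 3) ≈ 0.7642
After 'absent': normaliser = 0.45·0.2219 + 0.2·0.0139 + 0.65·0.7642; P(strain 1) ≈ 0.1666, P(strain 2) ≈ 0.0046, P(strain 3) ≈ 0.8288
After 'absent': normaliser = 0.45·0.1666 + 0.2·0.0046 + 0.65·0.8288; P(strain 1) ≈ 0.1220, P(strain 2) ≈ 0.0015, P(strain 3) ≈ 0.8765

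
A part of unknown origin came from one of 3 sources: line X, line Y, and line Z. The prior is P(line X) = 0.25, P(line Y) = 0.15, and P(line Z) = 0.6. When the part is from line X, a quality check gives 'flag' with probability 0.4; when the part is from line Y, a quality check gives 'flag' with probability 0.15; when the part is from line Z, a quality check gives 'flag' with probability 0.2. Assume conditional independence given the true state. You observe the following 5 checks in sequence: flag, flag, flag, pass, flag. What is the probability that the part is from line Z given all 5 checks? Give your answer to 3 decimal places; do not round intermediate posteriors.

0.164

Each posterior becomes the prior for the next update.
After 'flag': normaliser = 0.4·0.2500 + 0.15·0.1500 + 0.2·0.6000; P(line X) ≈ 0.4124, P(line Y) ≈ 0.0928, P(line Z) ≈ 0.4948
After 'flag': normaliser = 0.4·0.4124 + 0.15·0.0928 + 0.2·0.4948; P(line X) ≈ 0.5937, P(line Y) ≈ 0.0501, P(line Z) ≈ 0.3562
After 'flag': normaliser = 0.4·0.5937 + 0.15·0.0501 + 0.2·0.3562; P(line X) ≈ 0.7510, P(line Y) ≈ 0.0238, P(line Z) ≈ 0.2253
After 'pass': normaliser = 0.6·0.7510 + 0.85·0.0238 + 0.8·0.2253; P(line X) ≈ 0.6921, P(line Y) ≈ 0.0310, P(line Z) ≈ 0.2769
After 'flag': normaliser = 0.4·0.6921 + 0.15·0.0310 + 0.2·0.2769; P(line X) ≈ 0.8218, P(line Y) ≈ 0.0138, P(line Z) ≈ 0.1644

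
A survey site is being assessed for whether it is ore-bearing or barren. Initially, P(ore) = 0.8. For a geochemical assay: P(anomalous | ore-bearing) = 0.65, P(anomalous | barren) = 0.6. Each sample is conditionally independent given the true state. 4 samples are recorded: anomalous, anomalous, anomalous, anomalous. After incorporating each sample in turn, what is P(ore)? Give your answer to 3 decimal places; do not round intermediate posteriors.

After 'anomalous': P(ore) = 0.65·0.8000 / (0.65·0.8000 + 0.6·0.2000) ≈ 0.8125
After 'anomalous': P(ore) = 0.65·0.8125 / (0.65·0.8125 + 0.6·0.1875) ≈ 0.8244
After 'anomalous': P(ore) = 0.65·0.8244 / (0.65·0.8244 + 0.6·0.1756) ≈ 0.8357
After 'anomalous': P(ore) = 0.65·0.8357 / (0.65·0.8357 + 0.6·0.1643) ≈ 0.8464

0.846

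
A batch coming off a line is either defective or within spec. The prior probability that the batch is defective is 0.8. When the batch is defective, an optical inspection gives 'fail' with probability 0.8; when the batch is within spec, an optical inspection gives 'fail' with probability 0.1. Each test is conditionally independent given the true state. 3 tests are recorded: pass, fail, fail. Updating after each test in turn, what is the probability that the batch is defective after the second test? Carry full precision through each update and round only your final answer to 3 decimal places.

0.877

After 'pass': P(defective) = 0.2·0.8000 / (0.2·0.8000 + 0.9·0.2000) ≈ 0.4706
After 'fail': P(defective) = 0.8·0.4706 / (0.8·0.4706 + 0.1·0.5294) ≈ 0.8767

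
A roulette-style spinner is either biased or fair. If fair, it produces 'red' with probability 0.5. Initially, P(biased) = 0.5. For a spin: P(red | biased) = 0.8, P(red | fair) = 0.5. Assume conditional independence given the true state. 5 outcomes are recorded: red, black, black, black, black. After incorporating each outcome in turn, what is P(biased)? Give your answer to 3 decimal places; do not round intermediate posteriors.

After 'red': P(biased) = 0.8·0.5000 / (0.8·0.5000 + 0.5·0.5000) ≈ 0.6154
After 'black': P(biased) = 0.2·0.6154 / (0.2·0.6154 + 0.5·0.3846) ≈ 0.3902
After 'black': P(biased) = 0.2·0.3902 / (0.2·0.3902 + 0.5·0.6098) ≈ 0.2038
After 'black': P(biased) = 0.2·0.2038 / (0.2·0.2038 + 0.5·0.7962) ≈ 0.0929
After 'black': P(biased) = 0.2·0.0929 / (0.2·0.0929 + 0.5·0.9071) ≈ 0.0393

0.039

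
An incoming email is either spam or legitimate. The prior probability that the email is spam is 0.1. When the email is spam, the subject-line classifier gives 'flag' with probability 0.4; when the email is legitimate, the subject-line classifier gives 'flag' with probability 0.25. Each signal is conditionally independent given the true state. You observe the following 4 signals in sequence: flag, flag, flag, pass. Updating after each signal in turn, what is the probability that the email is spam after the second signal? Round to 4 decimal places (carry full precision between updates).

After 'flag': P(spam) = 0.4·0.1000 / (0.4·0.1000 + 0.25·0.9000) ≈ 0.1509
After 'flag': P(spam) = 0.4·0.1509 / (0.4·0.1509 + 0.25·0.8491) ≈ 0.2215

0.2215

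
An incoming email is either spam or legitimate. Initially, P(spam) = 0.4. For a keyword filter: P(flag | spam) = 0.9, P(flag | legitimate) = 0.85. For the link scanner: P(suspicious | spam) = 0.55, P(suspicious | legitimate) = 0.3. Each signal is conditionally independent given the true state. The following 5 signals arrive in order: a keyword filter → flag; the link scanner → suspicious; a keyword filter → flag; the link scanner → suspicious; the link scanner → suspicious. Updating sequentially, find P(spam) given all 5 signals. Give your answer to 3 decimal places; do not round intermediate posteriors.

After a keyword filter='flag': P(spam) = 0.9·0.4000 / (0.9·0.4000 + 0.85·0.6000) ≈ 0.4138
After the link scanner='suspicious': P(spam) = 0.55·0.4138 / (0.55·0.4138 + 0.3·0.5862) ≈ 0.5641
After a keyword filter='flag': P(spam) = 0.9·0.5641 / (0.9·0.5641 + 0.85·0.4359) ≈ 0.5781
After the link scanner='suspicious': P(spam) = 0.55·0.5781 / (0.55·0.5781 + 0.3·0.4219) ≈ 0.7153
After the link scanner='suspicious': P(spam) = 0.55·0.7153 / (0.55·0.7153 + 0.3·0.2847) ≈ 0.8216

0.822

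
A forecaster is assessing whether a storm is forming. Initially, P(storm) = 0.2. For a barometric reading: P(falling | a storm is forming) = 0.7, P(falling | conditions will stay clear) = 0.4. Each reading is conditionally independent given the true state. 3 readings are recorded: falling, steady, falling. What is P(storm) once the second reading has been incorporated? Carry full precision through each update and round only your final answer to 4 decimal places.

After 'falling': P(storm) = 0.7·0.2000 / (0.7·0.2000 + 0.4·0.8000) ≈ 0.3043
After 'steady': P(storm) = 0.3·0.3043 / (0.3·0.3043 + 0.6·0.6957) ≈ 0.1795

0.1795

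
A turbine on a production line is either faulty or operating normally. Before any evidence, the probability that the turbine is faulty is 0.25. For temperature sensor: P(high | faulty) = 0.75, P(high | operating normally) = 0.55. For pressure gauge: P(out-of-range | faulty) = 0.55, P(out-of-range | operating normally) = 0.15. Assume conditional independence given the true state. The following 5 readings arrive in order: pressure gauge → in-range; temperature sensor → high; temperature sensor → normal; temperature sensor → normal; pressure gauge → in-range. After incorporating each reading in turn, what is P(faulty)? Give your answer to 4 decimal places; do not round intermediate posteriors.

After pressure gauge='in-range': P(faulty) = 0.45·0.2500 / (0.45·0.2500 + 0.85·0.7500) ≈ 0.1500
After temperature sensor='high': P(faulty) = 0.75·0.1500 / (0.75·0.1500 + 0.55·0.8500) ≈ 0.1940
After temperature sensor='normal': P(faulty) = 0.25·0.1940 / (0.25·0.1940 + 0.45·0.8060) ≈ 0.1179
After temperature sensor='normal': P(faulty) = 0.25·0.1179 / (0.25·0.1179 + 0.45·0.8821) ≈ 0.0691
After pressure gauge='in-range': P(faulty) = 0.45·0.0691 / (0.45·0.0691 + 0.85·0.9309) ≈ 0.0378

0.0378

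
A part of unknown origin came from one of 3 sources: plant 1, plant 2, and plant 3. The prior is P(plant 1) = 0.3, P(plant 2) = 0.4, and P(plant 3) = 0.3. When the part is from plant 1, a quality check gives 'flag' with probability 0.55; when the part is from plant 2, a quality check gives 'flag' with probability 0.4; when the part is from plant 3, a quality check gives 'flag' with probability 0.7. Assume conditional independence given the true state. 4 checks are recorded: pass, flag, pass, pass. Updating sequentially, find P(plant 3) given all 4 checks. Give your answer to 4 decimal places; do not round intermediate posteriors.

After 'pass': normaliser = 0.45·0.3000 + 0.6·0.4000 + 0.3·0.3000; P(plant 1) ≈ 0.2903, P(plant 2) ≈ 0.5161, P(plant 3) ≈ 0.1935
After 'flag': normaliser = 0.55·0.2903 + 0.4·0.5161 + 0.7·0.1935; P(plant 1) ≈ 0.3183, P(plant 2) ≈ 0.4116, P(plant 3) ≈ 0.2701
After 'pass': normaliser = 0.45·0.3183 + 0.6·0.4116 + 0.3·0.2701; P(plant 1) ≈ 0.3040, P(plant 2) ≈ 0.5241, P(plant 3) ≈ 0.1720
After 'pass': normaliser = 0.45·0.3040 + 0.6·0.5241 + 0.3·0.1720; P(plant 1) ≈ 0.2721, P(plant 2) ≈ 0.6253, P(plant 3) ≈ 0.1026

0.1026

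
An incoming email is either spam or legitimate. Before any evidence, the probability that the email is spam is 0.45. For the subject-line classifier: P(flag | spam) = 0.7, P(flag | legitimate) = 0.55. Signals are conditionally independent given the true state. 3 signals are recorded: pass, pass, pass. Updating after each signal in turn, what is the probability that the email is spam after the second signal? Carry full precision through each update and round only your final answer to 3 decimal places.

0.267

Apply Bayes' rule sequentially, carrying P(spam) forward.
After 'pass': P(spam) = 0.3·0.4500 / (0.3·0.4500 + 0.45·0.5500) ≈ 0.3529
After 'pass': P(spam) = 0.3·0.3529 / (0.3·0.3529 + 0.45·0.6471) ≈ 0.2667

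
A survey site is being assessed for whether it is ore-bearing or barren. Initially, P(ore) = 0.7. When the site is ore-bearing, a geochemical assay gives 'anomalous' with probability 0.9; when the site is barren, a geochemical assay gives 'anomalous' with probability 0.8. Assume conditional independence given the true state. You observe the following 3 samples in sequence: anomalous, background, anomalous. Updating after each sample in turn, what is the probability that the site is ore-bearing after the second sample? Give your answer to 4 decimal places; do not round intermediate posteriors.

Each posterior becomes the prior for the next update.
After 'anomalous': P(ore) = 0.9·0.7000 / (0.9·0.7000 + 0.8·0.3000) ≈ 0.7241
After 'background': P(ore) = 0.1·0.7241 / (0.1·0.7241 + 0.2·0.2759) ≈ 0.5676

0.5676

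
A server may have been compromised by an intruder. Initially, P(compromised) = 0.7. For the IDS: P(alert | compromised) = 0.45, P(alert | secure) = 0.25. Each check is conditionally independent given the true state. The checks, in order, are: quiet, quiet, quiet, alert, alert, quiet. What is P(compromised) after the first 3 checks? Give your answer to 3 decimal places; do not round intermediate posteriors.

Each posterior becomes the prior for the next update.
After 'quiet': P(compromised) = 0.55·0.7000 / (0.55·0.7000 + 0.75·0.3000) ≈ 0.6311
After 'quiet': P(compromised) = 0.55·0.6311 / (0.55·0.6311 + 0.75·0.3689) ≈ 0.5565
After 'quiet': P(compromised) = 0.55·0.5565 / (0.55·0.5565 + 0.75·0.4435) ≈ 0.4792

0.479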